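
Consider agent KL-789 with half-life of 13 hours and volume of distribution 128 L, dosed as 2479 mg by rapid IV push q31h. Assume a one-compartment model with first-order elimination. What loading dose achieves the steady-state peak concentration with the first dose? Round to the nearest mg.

f = (1/2)^(31/13) ≈ 0.191496; accumulation ratio R = 1/(1−f) ≈ 1.23685.
Loading dose to hit Cmax,ss on first dose: D_load = D_maint·R ≈ 2479 × 1.23685 ≈ 3066.15 mg.

3066 mg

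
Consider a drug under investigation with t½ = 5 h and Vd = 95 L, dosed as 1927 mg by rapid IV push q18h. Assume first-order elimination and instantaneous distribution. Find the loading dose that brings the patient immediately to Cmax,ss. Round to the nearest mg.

f = (1/2)^(18/5) ≈ 0.082469; accumulation ratio R = 1/(1−f) ≈ 1.08988.
Loading dose to hit Cmax,ss on first dose: D_load = D_maint·R ≈ 1927 × 1.08988 ≈ 2100.20 mg.

2100 mg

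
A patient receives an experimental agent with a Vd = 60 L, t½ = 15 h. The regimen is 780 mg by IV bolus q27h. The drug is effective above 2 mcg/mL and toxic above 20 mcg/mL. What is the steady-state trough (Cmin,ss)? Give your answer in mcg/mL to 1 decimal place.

k = ln2/t½ = ln2/15 ≈ 0.046210 h⁻¹; fraction remaining f = e^(−kτ) = e^(−0.046210×27) ≈ 0.2872.
Accumulation ratio R = 1/(1 − f) ≈ 1/0.7128 ≈ 1.4029.
Single-dose peak C₀ = D/Vd = 780/60 ≈ 13.000 mcg/mL.
Cmax,ss = C₀/(1 − f) ≈ 13.000/0.7128 ≈ 18.238 mcg/mL.
Steady-state trough Cmin,ss = Cmax,ss·f ≈ 18.238 × 0.2872 ≈ 5.238 mcg/mL.
Trough 5.2 mcg/mL vs MEC 2 mcg/mL: adequate.

5.2 mcg/mL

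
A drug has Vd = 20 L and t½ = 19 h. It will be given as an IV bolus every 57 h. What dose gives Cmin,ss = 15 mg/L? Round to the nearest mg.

2100 mg

τ/t½ = 57/19 ≈ 3, so f = (1/2)^(57/19) ≈ 0.125000.
Cmin,ss = (D/Vd)·f/(1−f), so D = Cmin,ss·Vd·(1−f)/f.
D = 15 × 20 × (1−f)/f ≈ 15 × 20 × 7.00000 ≈ 2100.00 mg.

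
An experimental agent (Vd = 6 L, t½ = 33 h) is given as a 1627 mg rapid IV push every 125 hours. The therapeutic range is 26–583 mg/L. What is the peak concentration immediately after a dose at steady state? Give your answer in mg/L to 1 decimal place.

292.3 mg/L

τ/t½ = 125/33 ≈ 3.7879, so fraction remaining f = (1/2)^(125/33) ≈ 0.0724.
Accumulation ratio R = 1/(1 − f) ≈ 1/0.9276 ≈ 1.0781.
Each bolus raises the concentration by D/Vd = 1627/6 ≈ 271.167 mg/L.
Steady-state peak Cmax,ss = C₀·R ≈ 271.167 × 1.0781 ≈ 292.345 mg/L.
Peak 292.3 mg/L vs MTC 583 mg/L: below toxic threshold.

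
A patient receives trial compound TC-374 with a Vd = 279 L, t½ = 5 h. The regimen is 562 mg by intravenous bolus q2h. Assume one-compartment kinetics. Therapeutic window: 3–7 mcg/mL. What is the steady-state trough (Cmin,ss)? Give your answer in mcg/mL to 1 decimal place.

6.3 mcg/mL

Over one 2-h interval, 2/5 ≈ 0.4 half-lives elapse, leaving f ≈ 0.7579 of each dose.
Single-dose peak C₀ = D/Vd = 562/279 ≈ 2.014 mcg/mL.
Steady-state trough Cmin,ss = C₀·f/(1−f) ≈ 2.014 × 0.7579/0.2421 ≈ 6.305 mcg/mL.
Trough 6.3 mcg/mL vs MEC 3 mcg/mL: adequate.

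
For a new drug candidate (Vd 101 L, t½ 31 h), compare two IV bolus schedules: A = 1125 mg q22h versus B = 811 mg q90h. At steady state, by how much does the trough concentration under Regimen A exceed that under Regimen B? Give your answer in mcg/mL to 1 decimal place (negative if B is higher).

Regimen A: f = (1/2)^(22/31) ≈ 0.6115; Cmin,ss = (1125/101)·f/(1−f) ≈ 17.532 mcg/mL.
Regimen B: f = (1/2)^(90/31) ≈ 0.1337; Cmin,ss = (811/101)·f/(1−f) ≈ 1.239 mcg/mL.
Difference ≈ 17.532 − 1.239 ≈ 16.293 mcg/mL.

16.3 mcg/mL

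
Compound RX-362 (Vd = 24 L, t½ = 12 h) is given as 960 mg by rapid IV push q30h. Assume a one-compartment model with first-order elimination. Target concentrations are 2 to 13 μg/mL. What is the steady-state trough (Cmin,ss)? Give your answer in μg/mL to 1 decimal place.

τ/t½ = 30/12 ≈ 2.5, so fraction remaining f = (1/2)^(30/12) ≈ 0.1768.
At steady state, accumulation factor R = 1/(1 − e^(−kτ)) ≈ 1.2148.
Single-dose peak C₀ = D/Vd = 960/24 ≈ 40.000 μg/mL.
Cmax,ss = C₀/(1 − f) ≈ 40.000/0.8232 ≈ 48.591 μg/mL.
Steady-state trough Cmin,ss = Cmax,ss·f ≈ 48.591 × 0.1768 ≈ 8.591 μg/mL.
Trough 8.6 μg/mL vs MEC 2 μg/mL: adequate.

8.6 μg/mL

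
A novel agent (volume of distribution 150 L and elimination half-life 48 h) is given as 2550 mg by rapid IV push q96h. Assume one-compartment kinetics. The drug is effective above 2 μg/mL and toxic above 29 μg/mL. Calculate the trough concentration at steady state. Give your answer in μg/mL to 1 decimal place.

5.7 μg/mL

τ = 96 h = 2 half-lives, so f = (1/2)^2 = 0.25.
Accumulation ratio R = 1/(1 − f) = 1/0.75 = 4/3.
Single-dose peak C₀ = D/Vd = 2550/150 = 17 μg/mL.
Steady-state peak Cmax,ss = C₀·R = 17 × 4/3 ≈ 22.667 μg/mL.
Steady-state trough Cmin,ss = Cmax,ss·f ≈ 22.667 × 0.25 ≈ 5.667 μg/mL.
Trough 5.7 μg/mL vs MEC 2 μg/mL: adequate.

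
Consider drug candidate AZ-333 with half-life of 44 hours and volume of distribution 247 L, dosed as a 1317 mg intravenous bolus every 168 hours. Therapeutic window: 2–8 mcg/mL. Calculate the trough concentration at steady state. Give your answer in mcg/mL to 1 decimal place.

τ/t½ = 168/44 ≈ 3.8182, so fraction remaining f = (1/2)^(168/44) ≈ 0.0709.
Each bolus raises the concentration by D/Vd = 1317/247 ≈ 5.332 mcg/mL.
Steady-state trough Cmin,ss = C₀·f/(1−f) ≈ 5.332 × 0.0709/0.9291 ≈ 0.407 mcg/mL.
Trough 0.4 mcg/mL vs MEC 2 mcg/mL: subtherapeutic.

0.4 mcg/mL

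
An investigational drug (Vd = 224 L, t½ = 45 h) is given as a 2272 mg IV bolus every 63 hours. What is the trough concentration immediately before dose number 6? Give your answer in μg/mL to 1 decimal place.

6.1 μg/mL

f = (1/2)^(τ/t½) = (1/2)^(63/45) ≈ 0.3789.
C₀ = D/Vd = 2272/224 ≈ 10.143 μg/mL.
Before the 6th dose, 5 doses have been given. Superposition: Cmin = C₀·(f + f² + … + f^5).
≈ 10.143 × (0.3789 + 0.1436 + 0.0544 + 0.0206 + 0.0078) ≈ 10.143 × 0.6053 ≈ 6.140 μg/mL.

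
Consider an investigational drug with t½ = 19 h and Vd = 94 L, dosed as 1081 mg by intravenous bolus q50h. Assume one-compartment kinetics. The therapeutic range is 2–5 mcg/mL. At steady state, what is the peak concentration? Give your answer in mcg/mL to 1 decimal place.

Over one 50-h interval, 50/19 ≈ 2.6316 half-lives elapse, leaving f ≈ 0.1614 of each dose.
At steady state, accumulation factor R = 1/(1 − e^(−kτ)) ≈ 1.1925.
Single-dose peak C₀ = D/Vd = 1081/94 ≈ 11.500 mcg/mL.
Cmax,ss = C₀/(1 − f) ≈ 11.500/0.8386 ≈ 13.713 mcg/mL.
Peak 13.7 mcg/mL vs MTC 5 mcg/mL: exceeds toxic threshold.

13.7 mcg/mL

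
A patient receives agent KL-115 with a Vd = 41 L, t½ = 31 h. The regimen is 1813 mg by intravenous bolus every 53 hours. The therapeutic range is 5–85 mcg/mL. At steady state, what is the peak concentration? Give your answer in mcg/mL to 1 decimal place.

k = ln2/t½ = ln2/31 ≈ 0.022360 h⁻¹; fraction remaining f = e^(−kτ) = e^(−0.022360×53) ≈ 0.3057.
Accumulation ratio R = 1/(1 − f) ≈ 1/0.6943 ≈ 1.4403.
Each bolus raises the concentration by D/Vd = 1813/41 ≈ 44.220 mcg/mL.
Steady-state peak Cmax,ss = C₀·R ≈ 44.220 × 1.4403 ≈ 63.690 mcg/mL.
Peak 63.7 mcg/mL vs MTC 85 mcg/mL: below toxic threshold.

63.7 mcg/mL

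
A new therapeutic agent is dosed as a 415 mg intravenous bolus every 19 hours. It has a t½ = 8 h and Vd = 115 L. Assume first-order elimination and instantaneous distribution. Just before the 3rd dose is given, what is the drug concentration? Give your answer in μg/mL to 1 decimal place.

0.8 μg/mL

f = (1/2)^(τ/t½) = (1/2)^(19/8) ≈ 0.1928.
C₀ = D/Vd = 415/115 ≈ 3.609 μg/mL.
Before the 3rd dose, 2 doses have been given. Superposition: Cmin = C₀·(f + f²).
≈ 3.609 × (0.1928 + 0.0372) ≈ 3.609 × 0.2300 ≈ 0.830 μg/mL.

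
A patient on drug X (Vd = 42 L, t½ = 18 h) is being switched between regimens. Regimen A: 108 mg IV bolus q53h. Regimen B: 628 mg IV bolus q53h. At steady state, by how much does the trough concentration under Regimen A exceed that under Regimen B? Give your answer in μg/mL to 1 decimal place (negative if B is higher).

-1.8 μg/mL

Regimen A: f = (1/2)^(53/18) ≈ 0.1299; Cmin,ss = (108/42)·f/(1−f) ≈ 0.384 μg/mL.
Regimen B: f = (1/2)^(53/18) ≈ 0.1299; Cmin,ss = (628/42)·f/(1−f) ≈ 2.232 μg/mL.
Difference ≈ 0.384 − 2.232 ≈ -1.848 μg/mL.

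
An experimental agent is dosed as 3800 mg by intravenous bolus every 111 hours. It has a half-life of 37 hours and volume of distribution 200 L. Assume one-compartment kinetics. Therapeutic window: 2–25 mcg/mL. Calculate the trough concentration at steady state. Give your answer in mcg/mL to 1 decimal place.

τ = 111 h = 3 half-lives, so f = (1/2)^3 = 0.125.
Accumulation ratio R = 1/(1 − f) = 1/0.875 = 8/7.
Single-dose peak C₀ = D/Vd = 3800/200 = 19 mcg/mL.
Steady-state peak Cmax,ss = C₀·R = 19 × 8/7 ≈ 21.714 mcg/mL.
Steady-state trough Cmin,ss = Cmax,ss·f ≈ 21.714 × 0.125 ≈ 2.714 mcg/mL.
Trough 2.7 mcg/mL vs MEC 2 mcg/mL: adequate.

2.7 mcg/mL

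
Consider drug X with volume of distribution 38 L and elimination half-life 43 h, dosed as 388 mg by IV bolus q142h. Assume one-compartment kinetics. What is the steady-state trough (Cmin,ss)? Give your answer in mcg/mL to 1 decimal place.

1.2 mcg/mL

Over one 142-h interval, 142/43 ≈ 3.3023 half-lives elapse, leaving f ≈ 0.1014 of each dose.
Accumulation ratio R = 1/(1 − f) ≈ 1/0.8986 ≈ 1.1128.
Single-dose peak C₀ = D/Vd = 388/38 ≈ 10.211 mcg/mL.
Cmax,ss = C₀/(1 − f) ≈ 10.211/0.8986 ≈ 11.363 mcg/mL.
One interval later, Cmin,ss = Cmax,ss·e^(−kτ) ≈ 11.363 × 0.1014 ≈ 1.152 mcg/mL.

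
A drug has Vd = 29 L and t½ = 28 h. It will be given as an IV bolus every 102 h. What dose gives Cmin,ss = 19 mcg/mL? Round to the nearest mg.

6332 mg

τ/t½ = 102/28 ≈ 3.6429, so f = (1/2)^(102/28) ≈ 0.080055.
Cmin,ss = (D/Vd)·f/(1−f), so D = Cmin,ss·Vd·(1−f)/f.
D = 19 × 29 × (1−f)/f ≈ 19 × 29 × 11.49141 ≈ 6331.77 mg.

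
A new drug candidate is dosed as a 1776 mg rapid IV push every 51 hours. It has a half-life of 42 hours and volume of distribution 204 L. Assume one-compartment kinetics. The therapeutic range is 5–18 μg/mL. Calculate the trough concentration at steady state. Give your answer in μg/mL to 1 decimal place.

6.6 μg/mL

Over one 51-h interval, 51/42 ≈ 1.2143 half-lives elapse, leaving f ≈ 0.4310 of each dose.
Each bolus raises the concentration by D/Vd = 1776/204 ≈ 8.706 μg/mL.
Steady-state trough Cmin,ss = C₀·f/(1−f) ≈ 8.706 × 0.4310/0.5690 ≈ 6.595 μg/mL.
Trough 6.6 μg/mL vs MEC 5 μg/mL: adequate.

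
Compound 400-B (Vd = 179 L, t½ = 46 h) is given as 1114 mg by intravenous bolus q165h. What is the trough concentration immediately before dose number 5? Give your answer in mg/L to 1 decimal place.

0.6 mg/L

f = (1/2)^(τ/t½) = (1/2)^(165/46) ≈ 0.0832.
C₀ = D/Vd = 1114/179 ≈ 6.223 mg/L.
Before the 5th dose, 4 doses have been given. Superposition: Cmin = C₀·(f + f² + … + f^4).
≈ 6.223 × (0.0832 + 0.0069 + 0.0006 + 0.0000) ≈ 6.223 × 0.0907 ≈ 0.564 mg/L.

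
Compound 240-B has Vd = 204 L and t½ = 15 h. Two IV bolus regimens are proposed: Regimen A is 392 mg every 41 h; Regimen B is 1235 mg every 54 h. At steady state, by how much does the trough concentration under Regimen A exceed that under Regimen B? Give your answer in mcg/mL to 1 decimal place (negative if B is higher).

-0.2 mcg/mL

Regimen A: f = (1/2)^(41/15) ≈ 0.1504; Cmin,ss = (392/204)·f/(1−f) ≈ 0.340 mcg/mL.
Regimen B: f = (1/2)^(54/15) ≈ 0.0825; Cmin,ss = (1235/204)·f/(1−f) ≈ 0.544 mcg/mL.
Difference ≈ 0.340 − 0.544 ≈ -0.204 mcg/mL.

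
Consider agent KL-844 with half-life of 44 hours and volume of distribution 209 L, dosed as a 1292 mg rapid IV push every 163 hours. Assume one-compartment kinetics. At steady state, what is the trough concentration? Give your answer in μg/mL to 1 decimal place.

k = ln2/t½ = ln2/44 ≈ 0.015753 h⁻¹; fraction remaining f = e^(−kτ) = e^(−0.015753×163) ≈ 0.0767.
Single-dose peak C₀ = D/Vd = 1292/209 ≈ 6.182 μg/mL.
Steady-state trough Cmin,ss = C₀·f/(1−f) ≈ 6.182 × 0.0767/0.9233 ≈ 0.514 μg/mL.

0.5 μg/mL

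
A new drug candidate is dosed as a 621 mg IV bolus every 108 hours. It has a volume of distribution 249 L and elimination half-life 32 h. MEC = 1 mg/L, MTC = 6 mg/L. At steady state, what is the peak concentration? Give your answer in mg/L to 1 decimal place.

τ/t½ = 108/32 ≈ 3.375, so fraction remaining f = (1/2)^(108/32) ≈ 0.0964.
Accumulation ratio R = 1/(1 − f) ≈ 1/0.9036 ≈ 1.1067.
Single-dose peak C₀ = D/Vd = 621/249 ≈ 2.494 mg/L.
Steady-state peak Cmax,ss = C₀·R ≈ 2.494 × 1.1067 ≈ 2.760 mg/L.
Peak 2.8 mg/L vs MTC 6 mg/L: below toxic threshold.

2.8 mg/L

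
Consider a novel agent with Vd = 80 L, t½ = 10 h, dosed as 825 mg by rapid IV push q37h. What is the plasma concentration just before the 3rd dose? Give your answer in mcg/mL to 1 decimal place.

0.9 mcg/mL

f = (1/2)^(τ/t½) = (1/2)^(37/10) ≈ 0.0769.
C₀ = D/Vd = 825/80 ≈ 10.312 mcg/mL.
Before the 3rd dose, 2 doses have been given. Superposition: Cmin = C₀·(f + f²).
≈ 10.312 × (0.0769 + 0.0059) ≈ 10.312 × 0.0828 ≈ 0.854 mcg/mL.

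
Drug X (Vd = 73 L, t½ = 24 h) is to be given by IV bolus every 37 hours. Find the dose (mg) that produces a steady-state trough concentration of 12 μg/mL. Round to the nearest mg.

1674 mg

τ/t½ = 37/24 ≈ 1.5417, so f = (1/2)^(37/24) ≈ 0.343488.
Cmin,ss = (D/Vd)·f/(1−f), so D = Cmin,ss·Vd·(1−f)/f.
D = 12 × 73 × (1−f)/f ≈ 12 × 73 × 1.91131 ≈ 1674.31 mg.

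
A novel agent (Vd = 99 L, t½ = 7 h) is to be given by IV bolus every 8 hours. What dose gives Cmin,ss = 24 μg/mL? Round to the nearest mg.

τ/t½ = 8/7 ≈ 1.1429, so f = (1/2)^(8/7) ≈ 0.452862.
Cmin,ss = (D/Vd)·f/(1−f), so D = Cmin,ss·Vd·(1−f)/f.
D = 24 × 99 × (1−f)/f ≈ 24 × 99 × 1.20818 ≈ 2870.64 mg.

2871 mg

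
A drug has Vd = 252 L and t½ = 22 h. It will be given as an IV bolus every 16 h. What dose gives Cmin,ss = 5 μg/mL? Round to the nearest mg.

τ/t½ = 16/22 ≈ 0.72727, so f = (1/2)^(16/22) ≈ 0.604045.
Cmin,ss = (D/Vd)·f/(1−f), so D = Cmin,ss·Vd·(1−f)/f.
D = 5 × 252 × (1−f)/f ≈ 5 × 252 × 0.65551 ≈ 825.94 mg.

826 mg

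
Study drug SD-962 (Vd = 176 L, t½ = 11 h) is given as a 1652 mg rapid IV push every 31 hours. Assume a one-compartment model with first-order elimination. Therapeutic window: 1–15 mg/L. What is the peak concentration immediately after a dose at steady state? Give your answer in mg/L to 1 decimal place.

τ/t½ = 31/11 ≈ 2.8182, so fraction remaining f = (1/2)^(31/11) ≈ 0.1418.
Accumulation ratio R = 1/(1 − f) ≈ 1/0.8582 ≈ 1.1652.
Single-dose peak C₀ = D/Vd = 1652/176 ≈ 9.386 mg/L.
Cmax,ss = C₀/(1 − f) ≈ 9.386/0.8582 ≈ 10.937 mg/L.
Peak 10.9 mg/L vs MTC 15 mg/L: below toxic threshold.

10.9 mg/L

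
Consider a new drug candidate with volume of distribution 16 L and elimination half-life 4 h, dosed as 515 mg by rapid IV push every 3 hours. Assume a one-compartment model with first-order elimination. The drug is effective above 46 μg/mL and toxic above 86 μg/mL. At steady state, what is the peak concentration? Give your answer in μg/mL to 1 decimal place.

τ/t½ = 3/4 ≈ 0.75, so fraction remaining f = (1/2)^(3/4) ≈ 0.5946.
At steady state, accumulation factor R = 1/(1 − e^(−kτ)) ≈ 2.4667.
Each bolus raises the concentration by D/Vd = 515/16 ≈ 32.188 μg/mL.
Steady-state peak Cmax,ss = C₀·R ≈ 32.188 × 2.4667 ≈ 79.398 μg/mL.
Peak 79.4 μg/mL vs MTC 86 μg/mL: below toxic threshold.

79.4 μg/mL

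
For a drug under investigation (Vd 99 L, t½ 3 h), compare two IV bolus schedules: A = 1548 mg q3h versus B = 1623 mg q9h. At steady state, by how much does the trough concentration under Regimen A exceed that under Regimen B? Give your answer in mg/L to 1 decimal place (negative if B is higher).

Regimen A: f = (1/2)^(3/3) ≈ 0.5000; Cmin,ss = (1548/99)·f/(1−f) ≈ 15.636 mg/L.
Regimen B: f = (1/2)^(9/3) ≈ 0.1250; Cmin,ss = (1623/99)·f/(1−f) ≈ 2.342 mg/L.
Difference ≈ 15.636 − 2.342 ≈ 13.294 mg/L.

13.3 mg/L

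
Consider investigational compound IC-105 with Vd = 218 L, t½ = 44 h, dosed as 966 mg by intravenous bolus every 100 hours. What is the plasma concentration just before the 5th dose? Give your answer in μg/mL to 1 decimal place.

f = (1/2)^(τ/t½) = (1/2)^(100/44) ≈ 0.2069.
C₀ = D/Vd = 966/218 ≈ 4.431 μg/mL.
Before the 5th dose, 4 doses have been given. Superposition: Cmin = C₀·(f + f² + … + f^4).
≈ 4.431 × (0.2069 + 0.0428 + 0.0089 + 0.0018) ≈ 4.431 × 0.2604 ≈ 1.154 μg/mL.

1.2 μg/mL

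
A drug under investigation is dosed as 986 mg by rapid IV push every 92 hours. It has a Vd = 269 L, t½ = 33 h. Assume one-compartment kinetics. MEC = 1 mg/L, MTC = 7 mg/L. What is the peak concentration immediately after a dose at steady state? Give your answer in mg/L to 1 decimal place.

Over one 92-h interval, 92/33 ≈ 2.7879 half-lives elapse, leaving f ≈ 0.1448 of each dose.
At steady state, accumulation factor R = 1/(1 − e^(−kτ)) ≈ 1.1693.
Each bolus raises the concentration by D/Vd = 986/269 ≈ 3.665 mg/L.
Steady-state peak Cmax,ss = C₀·R ≈ 3.665 × 1.1693 ≈ 4.285 mg/L.
Peak 4.3 mg/L vs MTC 7 mg/L: below toxic threshold.

4.3 mg/L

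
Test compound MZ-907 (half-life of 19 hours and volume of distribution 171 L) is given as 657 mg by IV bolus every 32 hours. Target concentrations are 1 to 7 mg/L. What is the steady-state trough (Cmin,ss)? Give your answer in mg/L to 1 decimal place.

1.7 mg/L

k = ln2/t½ = ln2/19 ≈ 0.036481 h⁻¹; fraction remaining f = e^(−kτ) = e^(−0.036481×32) ≈ 0.3112.
Each bolus raises the concentration by D/Vd = 657/171 ≈ 3.842 mg/L.
Steady-state trough Cmin,ss = C₀·f/(1−f) ≈ 3.842 × 0.3112/0.6888 ≈ 1.736 mg/L.
Trough 1.7 mg/L vs MEC 1 mg/L: adequate.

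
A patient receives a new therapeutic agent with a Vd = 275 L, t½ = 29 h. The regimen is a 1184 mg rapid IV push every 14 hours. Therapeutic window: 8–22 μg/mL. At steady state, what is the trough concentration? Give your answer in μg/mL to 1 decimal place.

10.8 μg/mL

τ/t½ = 14/29 ≈ 0.48276, so fraction remaining f = (1/2)^(14/29) ≈ 0.7156.
Accumulation ratio R = 1/(1 − f) ≈ 1/0.2844 ≈ 3.5162.
Each bolus raises the concentration by D/Vd = 1184/275 ≈ 4.305 μg/mL.
Steady-state peak Cmax,ss = C₀·R ≈ 4.305 × 3.5162 ≈ 15.137 μg/mL.
Steady-state trough Cmin,ss = Cmax,ss·f ≈ 15.137 × 0.7156 ≈ 10.832 μg/mL.
Trough 10.8 μg/mL vs MEC 8 μg/mL: adequate.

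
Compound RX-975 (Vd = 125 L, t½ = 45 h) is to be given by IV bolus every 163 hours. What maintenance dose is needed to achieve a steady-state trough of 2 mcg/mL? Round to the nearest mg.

τ/t½ = 163/45 ≈ 3.6222, so f = (1/2)^(163/45) ≈ 0.081209.
Cmin,ss = (D/Vd)·f/(1−f), so D = Cmin,ss·Vd·(1−f)/f.
D = 2 × 125 × (1−f)/f ≈ 2 × 125 × 11.31391 ≈ 2828.48 mg.

2828 mg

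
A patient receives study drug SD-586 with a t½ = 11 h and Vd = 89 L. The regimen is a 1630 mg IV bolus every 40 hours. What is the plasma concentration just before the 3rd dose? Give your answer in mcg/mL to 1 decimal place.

1.6 mcg/mL

f = (1/2)^(τ/t½) = (1/2)^(40/11) ≈ 0.0804.
C₀ = D/Vd = 1630/89 ≈ 18.315 mcg/mL.
Before the 3rd dose, 2 doses have been given. Superposition: Cmin = C₀·(f + f²).
≈ 18.315 × (0.0804 + 0.0065) ≈ 18.315 × 0.0869 ≈ 1.592 mcg/mL.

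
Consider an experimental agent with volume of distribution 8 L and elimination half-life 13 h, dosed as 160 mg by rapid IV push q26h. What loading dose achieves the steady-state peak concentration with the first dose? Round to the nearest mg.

f = (1/2)^(26/13) ≈ 0.250000; accumulation ratio R = 1/(1−f) ≈ 1.33333.
Loading dose to hit Cmax,ss on first dose: D_load = D_maint·R ≈ 160 × 1.33333 ≈ 213.33 mg.

213 mg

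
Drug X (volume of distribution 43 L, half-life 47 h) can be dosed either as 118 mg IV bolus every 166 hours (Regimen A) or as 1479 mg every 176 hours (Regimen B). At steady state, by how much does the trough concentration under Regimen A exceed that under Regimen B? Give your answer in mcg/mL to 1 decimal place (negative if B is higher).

-2.5 mcg/mL

Regimen A: f = (1/2)^(166/47) ≈ 0.0865; Cmin,ss = (118/43)·f/(1−f) ≈ 0.260 mcg/mL.
Regimen B: f = (1/2)^(176/47) ≈ 0.0746; Cmin,ss = (1479/43)·f/(1−f) ≈ 2.773 mcg/mL.
Difference ≈ 0.260 − 2.773 ≈ -2.513 mcg/mL.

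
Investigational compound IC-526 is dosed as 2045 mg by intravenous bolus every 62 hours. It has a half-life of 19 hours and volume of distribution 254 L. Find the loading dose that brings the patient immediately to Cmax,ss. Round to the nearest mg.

f = (1/2)^(62/19) ≈ 0.104158; accumulation ratio R = 1/(1−f) ≈ 1.11627.
Loading dose to hit Cmax,ss on first dose: D_load = D_maint·R ≈ 2045 × 1.11627 ≈ 2282.77 mg.

2283 mg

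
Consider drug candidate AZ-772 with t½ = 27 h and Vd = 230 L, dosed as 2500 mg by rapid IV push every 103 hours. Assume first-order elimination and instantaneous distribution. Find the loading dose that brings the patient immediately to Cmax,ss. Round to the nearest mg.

f = (1/2)^(103/27) ≈ 0.071060; accumulation ratio R = 1/(1−f) ≈ 1.07650.
Loading dose to hit Cmax,ss on first dose: D_load = D_maint·R ≈ 2500 × 1.07650 ≈ 2691.25 mg.

2691 mg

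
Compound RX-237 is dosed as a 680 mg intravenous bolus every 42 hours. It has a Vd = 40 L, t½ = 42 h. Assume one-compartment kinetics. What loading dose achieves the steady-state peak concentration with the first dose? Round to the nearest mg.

f = (1/2)^(42/42) ≈ 0.500000; accumulation ratio R = 1/(1−f) ≈ 2.00000.
Loading dose to hit Cmax,ss on first dose: D_load = D_maint·R ≈ 680 × 2.00000 ≈ 1360.00 mg.

1360 mg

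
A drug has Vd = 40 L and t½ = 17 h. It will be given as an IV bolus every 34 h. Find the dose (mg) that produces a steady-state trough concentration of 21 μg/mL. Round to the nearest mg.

2520 mg

τ/t½ = 34/17 ≈ 2, so f = (1/2)^(34/17) ≈ 0.250000.
Cmin,ss = (D/Vd)·f/(1−f), so D = Cmin,ss·Vd·(1−f)/f.
D = 21 × 40 × (1−f)/f ≈ 21 × 40 × 3.00000 ≈ 2520.00 mg.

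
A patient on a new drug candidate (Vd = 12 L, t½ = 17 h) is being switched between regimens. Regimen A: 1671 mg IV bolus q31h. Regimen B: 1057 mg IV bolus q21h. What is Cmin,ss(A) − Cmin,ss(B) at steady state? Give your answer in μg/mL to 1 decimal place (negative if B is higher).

-10.2 μg/mL

Regimen A: f = (1/2)^(31/17) ≈ 0.2825; Cmin,ss = (1671/12)·f/(1−f) ≈ 54.827 μg/mL.
Regimen B: f = (1/2)^(21/17) ≈ 0.4248; Cmin,ss = (1057/12)·f/(1−f) ≈ 65.052 μg/mL.
Difference ≈ 54.827 − 65.052 ≈ -10.225 μg/mL.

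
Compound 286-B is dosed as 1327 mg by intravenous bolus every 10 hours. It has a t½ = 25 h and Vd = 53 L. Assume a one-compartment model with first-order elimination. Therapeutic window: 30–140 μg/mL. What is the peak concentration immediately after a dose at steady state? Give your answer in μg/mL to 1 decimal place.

k = ln2/t½ = ln2/25 ≈ 0.027726 h⁻¹; fraction remaining f = e^(−kτ) = e^(−0.027726×10) ≈ 0.7579.
At steady state, accumulation factor R = 1/(1 − e^(−kτ)) ≈ 4.1305.
Single-dose peak C₀ = D/Vd = 1327/53 ≈ 25.038 μg/mL.
Steady-state peak Cmax,ss = C₀·R ≈ 25.038 × 4.1305 ≈ 103.419 μg/mL.
Peak 103.4 μg/mL vs MTC 140 μg/mL: below toxic threshold.

103.4 μg/mL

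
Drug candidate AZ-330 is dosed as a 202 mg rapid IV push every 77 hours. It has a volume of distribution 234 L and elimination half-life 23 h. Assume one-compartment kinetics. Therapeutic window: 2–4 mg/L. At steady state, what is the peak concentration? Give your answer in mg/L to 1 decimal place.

1.0 mg/L

k = ln2/t½ = ln2/23 ≈ 0.030137 h⁻¹; fraction remaining f = e^(−kτ) = e^(−0.030137×77) ≈ 0.0982.
At steady state, accumulation factor R = 1/(1 − e^(−kτ)) ≈ 1.1089.
Each bolus raises the concentration by D/Vd = 202/234 ≈ 0.863 mg/L.
Steady-state peak Cmax,ss = C₀·R ≈ 0.863 × 1.1089 ≈ 0.957 mg/L.
Peak 1.0 mg/L vs MTC 4 mg/L: below toxic threshold.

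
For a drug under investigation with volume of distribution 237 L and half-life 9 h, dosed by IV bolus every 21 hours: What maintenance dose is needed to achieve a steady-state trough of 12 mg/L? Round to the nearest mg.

11489 mg

τ/t½ = 21/9 ≈ 2.3333, so f = (1/2)^(21/9) ≈ 0.198425.
Cmin,ss = (D/Vd)·f/(1−f), so D = Cmin,ss·Vd·(1−f)/f.
D = 12 × 237 × (1−f)/f ≈ 12 × 237 × 4.03969 ≈ 11488.88 mg.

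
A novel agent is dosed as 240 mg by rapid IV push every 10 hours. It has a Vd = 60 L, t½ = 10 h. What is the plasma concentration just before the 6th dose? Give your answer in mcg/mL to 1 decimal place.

3.9 mcg/mL

f = (1/2)^(τ/t½) = (1/2)^(10/10) ≈ 0.5000.
C₀ = D/Vd = 240/60 ≈ 4.000 mcg/mL.
Before the 6th dose, 5 doses have been given. Superposition: Cmin = C₀·(f + f² + … + f^5).
≈ 4.000 × (0.5000 + 0.2500 + 0.1250 + 0.0625 + 0.0313) ≈ 4.000 × 0.9688 ≈ 3.875 mcg/mL.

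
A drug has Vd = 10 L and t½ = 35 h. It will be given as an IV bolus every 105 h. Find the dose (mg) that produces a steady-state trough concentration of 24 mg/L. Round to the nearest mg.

τ/t½ = 105/35 ≈ 3, so f = (1/2)^(105/35) ≈ 0.125000.
Cmin,ss = (D/Vd)·f/(1−f), so D = Cmin,ss·Vd·(1−f)/f.
D = 24 × 10 × (1−f)/f ≈ 24 × 10 × 7.00000 ≈ 1680.00 mg.

1680 mg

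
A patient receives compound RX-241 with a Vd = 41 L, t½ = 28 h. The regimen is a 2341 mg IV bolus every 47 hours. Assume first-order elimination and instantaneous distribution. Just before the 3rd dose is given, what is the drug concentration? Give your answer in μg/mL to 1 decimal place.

f = (1/2)^(τ/t½) = (1/2)^(47/28) ≈ 0.3124.
C₀ = D/Vd = 2341/41 ≈ 57.098 μg/mL.
Before the 3rd dose, 2 doses have been given. Superposition: Cmin = C₀·(f + f²).
≈ 57.098 × (0.3124 + 0.0976) ≈ 57.098 × 0.4100 ≈ 23.410 μg/mL.

23.4 μg/mL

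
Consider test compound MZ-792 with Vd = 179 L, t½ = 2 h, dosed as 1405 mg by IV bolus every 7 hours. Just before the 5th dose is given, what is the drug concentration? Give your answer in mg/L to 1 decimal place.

f = (1/2)^(τ/t½) = (1/2)^(7/2) ≈ 0.0884.
C₀ = D/Vd = 1405/179 ≈ 7.849 mg/L.
Before the 5th dose, 4 doses have been given. Superposition: Cmin = C₀·(f + f² + … + f^4).
≈ 7.849 × (0.0884 + 0.0078 + 0.0007 + 0.0001) ≈ 7.849 × 0.0970 ≈ 0.761 mg/L.

0.8 mg/L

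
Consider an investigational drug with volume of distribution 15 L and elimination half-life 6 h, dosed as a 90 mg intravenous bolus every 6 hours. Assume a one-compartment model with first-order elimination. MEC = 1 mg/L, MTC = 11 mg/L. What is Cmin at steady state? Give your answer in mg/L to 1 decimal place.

τ = 6 h = 1 half-life, so f = (1/2)^1 = 0.5.
At steady state, R = 1/(1 − 0.5) = 2/1.
Single-dose peak C₀ = D/Vd = 90/15 = 6 mg/L.
Steady-state peak Cmax,ss = C₀·R = 6 × 2/1 ≈ 12.000 mg/L.
Steady-state trough Cmin,ss = Cmax,ss·f ≈ 12.000 × 0.5 ≈ 6.000 mg/L.
Trough 6.0 mg/L vs MEC 1 mg/L: adequate.

6.0 mg/L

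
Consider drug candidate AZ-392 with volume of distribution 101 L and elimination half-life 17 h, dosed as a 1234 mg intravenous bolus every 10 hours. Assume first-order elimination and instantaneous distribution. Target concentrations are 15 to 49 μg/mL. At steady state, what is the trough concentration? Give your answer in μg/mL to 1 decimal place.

24.3 μg/mL

Over one 10-h interval, 10/17 ≈ 0.58824 half-lives elapse, leaving f ≈ 0.6652 of each dose.
Single-dose peak C₀ = D/Vd = 1234/101 ≈ 12.218 μg/mL.
Steady-state trough Cmin,ss = C₀·f/(1−f) ≈ 12.218 × 0.6652/0.3348 ≈ 24.275 μg/mL.
Trough 24.3 μg/mL vs MEC 15 μg/mL: adequate.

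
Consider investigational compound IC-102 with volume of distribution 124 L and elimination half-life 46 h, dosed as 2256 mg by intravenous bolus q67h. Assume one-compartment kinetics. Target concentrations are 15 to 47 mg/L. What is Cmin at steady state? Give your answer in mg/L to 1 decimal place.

Over one 67-h interval, 67/46 ≈ 1.4565 half-lives elapse, leaving f ≈ 0.3644 of each dose.
Single-dose peak C₀ = D/Vd = 2256/124 ≈ 18.194 mg/L.
Steady-state trough Cmin,ss = C₀·f/(1−f) ≈ 18.194 × 0.3644/0.6356 ≈ 10.431 mg/L.
Trough 10.4 mg/L vs MEC 15 mg/L: subtherapeutic.

10.4 mg/L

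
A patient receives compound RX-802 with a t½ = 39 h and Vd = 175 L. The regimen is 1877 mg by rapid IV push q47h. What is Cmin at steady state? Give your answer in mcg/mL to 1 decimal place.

8.2 mcg/mL

k = ln2/t½ = ln2/39 ≈ 0.017773 h⁻¹; fraction remaining f = e^(−kτ) = e^(−0.017773×47) ≈ 0.4337.
Single-dose peak C₀ = D/Vd = 1877/175 ≈ 10.726 mcg/mL.
Steady-state trough Cmin,ss = C₀·f/(1−f) ≈ 10.726 × 0.4337/0.5663 ≈ 8.214 mcg/mL.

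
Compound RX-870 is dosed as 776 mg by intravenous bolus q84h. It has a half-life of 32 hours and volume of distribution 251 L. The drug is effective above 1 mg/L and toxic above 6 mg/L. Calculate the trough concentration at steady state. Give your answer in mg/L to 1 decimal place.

0.6 mg/L

k = ln2/t½ = ln2/32 ≈ 0.021661 h⁻¹; fraction remaining f = e^(−kτ) = e^(−0.021661×84) ≈ 0.1621.
At steady state, accumulation factor R = 1/(1 − e^(−kτ)) ≈ 1.1935.
Single-dose peak C₀ = D/Vd = 776/251 ≈ 3.092 mg/L.
Cmax,ss = C₀/(1 − f) ≈ 3.092/0.8379 ≈ 3.690 mg/L.
One interval later, Cmin,ss = Cmax,ss·e^(−kτ) ≈ 3.690 × 0.1621 ≈ 0.598 mg/L.
Trough 0.6 mg/L vs MEC 1 mg/L: subtherapeutic.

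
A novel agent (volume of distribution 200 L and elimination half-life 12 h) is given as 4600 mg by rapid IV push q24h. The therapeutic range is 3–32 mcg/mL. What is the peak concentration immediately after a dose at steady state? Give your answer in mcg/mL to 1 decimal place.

30.7 mcg/mL

τ = 24 h = 2 half-lives, so f = (1/2)^2 = 0.25.
Accumulation ratio R = 1/(1 − f) = 1/0.75 = 4/3.
Single-dose peak C₀ = D/Vd = 4600/200 = 23 mcg/mL.
Steady-state peak Cmax,ss = C₀·R = 23 × 4/3 ≈ 30.667 mcg/mL.
Peak 30.7 mcg/mL vs MTC 32 mcg/mL: below toxic threshold.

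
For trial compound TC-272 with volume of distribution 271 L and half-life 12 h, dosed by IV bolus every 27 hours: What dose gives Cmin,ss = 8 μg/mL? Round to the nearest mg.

8145 mg

τ/t½ = 27/12 ≈ 2.25, so f = (1/2)^(27/12) ≈ 0.210224.
Cmin,ss = (D/Vd)·f/(1−f), so D = Cmin,ss·Vd·(1−f)/f.
D = 8 × 271 × (1−f)/f ≈ 8 × 271 × 3.75683 ≈ 8144.81 mg.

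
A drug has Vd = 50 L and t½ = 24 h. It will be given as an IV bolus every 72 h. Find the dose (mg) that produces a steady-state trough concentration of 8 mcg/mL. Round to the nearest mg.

τ/t½ = 72/24 ≈ 3, so f = (1/2)^(72/24) ≈ 0.125000.
Cmin,ss = (D/Vd)·f/(1−f), so D = Cmin,ss·Vd·(1−f)/f.
D = 8 × 50 × (1−f)/f ≈ 8 × 50 × 7.00000 ≈ 2800.00 mg.

2800 mg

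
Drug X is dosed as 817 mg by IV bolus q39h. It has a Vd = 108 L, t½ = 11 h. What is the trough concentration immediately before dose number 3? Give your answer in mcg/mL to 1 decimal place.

0.7 mcg/mL

f = (1/2)^(τ/t½) = (1/2)^(39/11) ≈ 0.0856.
C₀ = D/Vd = 817/108 ≈ 7.565 mcg/mL.
Before the 3rd dose, 2 doses have been given. Superposition: Cmin = C₀·(f + f²).
≈ 7.565 × (0.0856 + 0.0073) ≈ 7.565 × 0.0929 ≈ 0.703 mcg/mL.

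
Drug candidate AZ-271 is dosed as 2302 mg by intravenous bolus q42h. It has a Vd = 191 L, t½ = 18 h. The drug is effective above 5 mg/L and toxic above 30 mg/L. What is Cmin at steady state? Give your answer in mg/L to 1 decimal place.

3.0 mg/L

τ/t½ = 42/18 ≈ 2.3333, so fraction remaining f = (1/2)^(42/18) ≈ 0.1984.
Single-dose peak C₀ = D/Vd = 2302/191 ≈ 12.052 mg/L.
Steady-state trough Cmin,ss = C₀·f/(1−f) ≈ 12.052 × 0.1984/0.8016 ≈ 2.983 mg/L.
Trough 3.0 mg/L vs MEC 5 mg/L: subtherapeutic.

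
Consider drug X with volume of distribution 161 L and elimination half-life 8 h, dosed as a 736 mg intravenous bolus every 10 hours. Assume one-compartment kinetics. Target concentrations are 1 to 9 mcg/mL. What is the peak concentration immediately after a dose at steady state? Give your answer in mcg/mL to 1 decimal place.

7.9 mcg/mL

k = ln2/t½ = ln2/8 ≈ 0.086643 h⁻¹; fraction remaining f = e^(−kτ) = e^(−0.086643×10) ≈ 0.4204.
Accumulation ratio R = 1/(1 − f) ≈ 1/0.5796 ≈ 1.7253.
Single-dose peak C₀ = D/Vd = 736/161 ≈ 4.571 mcg/mL.
Cmax,ss = C₀/(1 − f) ≈ 4.571/0.5796 ≈ 7.886 mcg/mL.
Peak 7.9 mcg/mL vs MTC 9 mcg/mL: below toxic threshold.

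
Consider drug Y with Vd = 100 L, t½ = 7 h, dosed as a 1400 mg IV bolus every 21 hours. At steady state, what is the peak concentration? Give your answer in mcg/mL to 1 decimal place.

τ = 21 h = 3 half-lives, so f = (1/2)^3 = 0.125.
Accumulation ratio R = 1/(1 − f) = 1/0.875 = 8/7.
Single-dose peak C₀ = D/Vd = 1400/100 = 14 mcg/mL.
Steady-state peak Cmax,ss = C₀·R = 14 × 8/7 ≈ 16.000 mcg/mL.

16.0 mcg/mL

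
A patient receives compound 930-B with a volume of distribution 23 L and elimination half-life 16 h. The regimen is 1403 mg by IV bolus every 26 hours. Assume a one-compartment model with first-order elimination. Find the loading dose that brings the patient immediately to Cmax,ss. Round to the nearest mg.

f = (1/2)^(26/16) ≈ 0.324210; accumulation ratio R = 1/(1−f) ≈ 1.47975.
Loading dose to hit Cmax,ss on first dose: D_load = D_maint·R ≈ 1403 × 1.47975 ≈ 2076.09 mg.

2076 mg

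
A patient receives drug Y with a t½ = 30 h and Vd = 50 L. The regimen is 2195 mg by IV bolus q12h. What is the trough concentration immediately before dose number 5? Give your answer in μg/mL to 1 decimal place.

92.1 μg/mL

f = (1/2)^(τ/t½) = (1/2)^(12/30) ≈ 0.7579.
C₀ = D/Vd = 2195/50 ≈ 43.900 μg/mL.
Before the 5th dose, 4 doses have been given. Superposition: Cmin = C₀·(f + f² + … + f^4).
≈ 43.900 × (0.7579 + 0.5744 + 0.4353 + 0.3299) ≈ 43.900 × 2.0975 ≈ 92.080 μg/mL.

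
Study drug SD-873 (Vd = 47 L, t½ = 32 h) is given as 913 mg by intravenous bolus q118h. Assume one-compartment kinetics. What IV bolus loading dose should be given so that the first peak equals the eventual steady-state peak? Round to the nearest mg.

990 mg

f = (1/2)^(118/32) ≈ 0.077616; accumulation ratio R = 1/(1−f) ≈ 1.08415.
Loading dose to hit Cmax,ss on first dose: D_load = D_maint·R ≈ 913 × 1.08415 ≈ 989.83 mg.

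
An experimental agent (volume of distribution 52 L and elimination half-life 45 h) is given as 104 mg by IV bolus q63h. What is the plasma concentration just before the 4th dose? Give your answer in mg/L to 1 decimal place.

f = (1/2)^(τ/t½) = (1/2)^(63/45) ≈ 0.3789.
C₀ = D/Vd = 104/52 ≈ 2.000 mg/L.
Before the 4th dose, 3 doses have been given. Superposition: Cmin = C₀·(f + f² + … + f^3).
≈ 2.000 × (0.3789 + 0.1436 + 0.0544) ≈ 2.000 × 0.5769 ≈ 1.154 mg/L.

1.2 mg/L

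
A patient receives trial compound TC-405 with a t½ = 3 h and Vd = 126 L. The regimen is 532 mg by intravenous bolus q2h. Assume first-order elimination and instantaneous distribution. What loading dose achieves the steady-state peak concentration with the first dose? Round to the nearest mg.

1438 mg

f = (1/2)^(2/3) ≈ 0.629961; accumulation ratio R = 1/(1−f) ≈ 2.70242.
Loading dose to hit Cmax,ss on first dose: D_load = D_maint·R ≈ 532 × 2.70242 ≈ 1437.69 mg.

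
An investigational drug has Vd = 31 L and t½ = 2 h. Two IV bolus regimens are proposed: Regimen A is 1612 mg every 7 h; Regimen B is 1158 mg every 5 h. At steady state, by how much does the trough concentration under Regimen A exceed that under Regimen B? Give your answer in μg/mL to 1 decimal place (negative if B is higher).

Regimen A: f = (1/2)^(7/2) ≈ 0.0884; Cmin,ss = (1612/31)·f/(1−f) ≈ 5.043 μg/mL.
Regimen B: f = (1/2)^(5/2) ≈ 0.1768; Cmin,ss = (1158/31)·f/(1−f) ≈ 8.023 μg/mL.
Difference ≈ 5.043 − 8.023 ≈ -2.980 μg/mL.

-3.0 μg/mL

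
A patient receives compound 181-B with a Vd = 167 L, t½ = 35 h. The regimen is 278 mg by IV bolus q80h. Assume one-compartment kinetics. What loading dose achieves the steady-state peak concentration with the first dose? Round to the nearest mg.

f = (1/2)^(80/35) ≈ 0.205084; accumulation ratio R = 1/(1−f) ≈ 1.25799.
Loading dose to hit Cmax,ss on first dose: D_load = D_maint·R ≈ 278 × 1.25799 ≈ 349.72 mg.

350 mg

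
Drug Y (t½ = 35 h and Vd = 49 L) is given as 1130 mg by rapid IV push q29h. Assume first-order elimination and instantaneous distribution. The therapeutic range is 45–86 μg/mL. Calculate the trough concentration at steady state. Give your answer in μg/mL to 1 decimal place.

29.7 μg/mL

Over one 29-h interval, 29/35 ≈ 0.82857 half-lives elapse, leaving f ≈ 0.5631 of each dose.
Accumulation ratio R = 1/(1 − f) ≈ 1/0.4369 ≈ 2.2889.
Single-dose peak C₀ = D/Vd = 1130/49 ≈ 23.061 μg/mL.
Cmax,ss = C₀/(1 − f) ≈ 23.061/0.4369 ≈ 52.783 μg/mL.
Steady-state trough Cmin,ss = Cmax,ss·f ≈ 52.783 × 0.5631 ≈ 29.722 μg/mL.
Trough 29.7 μg/mL vs MEC 45 μg/mL: subtherapeutic.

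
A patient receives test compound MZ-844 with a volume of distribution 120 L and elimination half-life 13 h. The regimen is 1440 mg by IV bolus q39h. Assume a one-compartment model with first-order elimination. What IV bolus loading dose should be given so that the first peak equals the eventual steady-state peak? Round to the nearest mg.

f = (1/2)^(39/13) ≈ 0.125000; accumulation ratio R = 1/(1−f) ≈ 1.14286.
Loading dose to hit Cmax,ss on first dose: D_load = D_maint·R ≈ 1440 × 1.14286 ≈ 1645.72 mg.

1646 mg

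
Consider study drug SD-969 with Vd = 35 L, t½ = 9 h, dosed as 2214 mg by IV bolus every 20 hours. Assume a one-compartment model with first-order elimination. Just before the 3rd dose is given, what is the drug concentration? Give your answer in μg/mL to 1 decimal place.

16.5 μg/mL

f = (1/2)^(τ/t½) = (1/2)^(20/9) ≈ 0.2143.
C₀ = D/Vd = 2214/35 ≈ 63.257 μg/mL.
Before the 3rd dose, 2 doses have been given. Superposition: Cmin = C₀·(f + f²).
≈ 63.257 × (0.2143 + 0.0459) ≈ 63.257 × 0.2602 ≈ 16.459 μg/mL.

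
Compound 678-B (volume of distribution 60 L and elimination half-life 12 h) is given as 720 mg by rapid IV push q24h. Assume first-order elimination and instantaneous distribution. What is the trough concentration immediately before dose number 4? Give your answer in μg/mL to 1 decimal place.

f = (1/2)^(τ/t½) = (1/2)^(24/12) ≈ 0.2500.
C₀ = D/Vd = 720/60 ≈ 12.000 μg/mL.
Before the 4th dose, 3 doses have been given. Superposition: Cmin = C₀·(f + f² + … + f^3).
≈ 12.000 × (0.2500 + 0.0625 + 0.0156) ≈ 12.000 × 0.3281 ≈ 3.937 μg/mL.

3.9 μg/mL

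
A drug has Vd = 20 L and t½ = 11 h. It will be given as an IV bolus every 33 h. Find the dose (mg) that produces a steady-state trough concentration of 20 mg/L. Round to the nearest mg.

τ/t½ = 33/11 ≈ 3, so f = (1/2)^(33/11) ≈ 0.125000.
Cmin,ss = (D/Vd)·f/(1−f), so D = Cmin,ss·Vd·(1−f)/f.
D = 20 × 20 × (1−f)/f ≈ 20 × 20 × 7.00000 ≈ 2800.00 mg.

2800 mg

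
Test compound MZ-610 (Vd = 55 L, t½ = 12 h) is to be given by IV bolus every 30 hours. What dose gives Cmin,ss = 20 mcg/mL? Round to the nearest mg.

τ/t½ = 30/12 ≈ 2.5, so f = (1/2)^(30/12) ≈ 0.176777.
Cmin,ss = (D/Vd)·f/(1−f), so D = Cmin,ss·Vd·(1−f)/f.
D = 20 × 55 × (1−f)/f ≈ 20 × 55 × 4.65684 ≈ 5122.52 mg.

5123 mg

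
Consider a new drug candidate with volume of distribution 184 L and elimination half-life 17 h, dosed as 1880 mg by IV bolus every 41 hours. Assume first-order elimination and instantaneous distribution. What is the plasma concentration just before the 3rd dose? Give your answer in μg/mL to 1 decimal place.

2.3 μg/mL

f = (1/2)^(τ/t½) = (1/2)^(41/17) ≈ 0.1879.
C₀ = D/Vd = 1880/184 ≈ 10.217 μg/mL.
Before the 3rd dose, 2 doses have been given. Superposition: Cmin = C₀·(f + f²).
≈ 10.217 × (0.1879 + 0.0353) ≈ 10.217 × 0.2232 ≈ 2.280 μg/mL.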